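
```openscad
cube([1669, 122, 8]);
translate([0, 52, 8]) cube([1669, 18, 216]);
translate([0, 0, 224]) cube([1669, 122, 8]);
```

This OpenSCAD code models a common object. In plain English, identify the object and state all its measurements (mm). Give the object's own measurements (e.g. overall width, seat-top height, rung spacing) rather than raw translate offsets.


An I-beam lying along x, 1669 mm long. Overall section height 232 mm. Two flanges 122 mm wide (y) and 8 mm thick, one on the floor and one at the top; a web 18 mm thick runs between them, centred on the flange width.


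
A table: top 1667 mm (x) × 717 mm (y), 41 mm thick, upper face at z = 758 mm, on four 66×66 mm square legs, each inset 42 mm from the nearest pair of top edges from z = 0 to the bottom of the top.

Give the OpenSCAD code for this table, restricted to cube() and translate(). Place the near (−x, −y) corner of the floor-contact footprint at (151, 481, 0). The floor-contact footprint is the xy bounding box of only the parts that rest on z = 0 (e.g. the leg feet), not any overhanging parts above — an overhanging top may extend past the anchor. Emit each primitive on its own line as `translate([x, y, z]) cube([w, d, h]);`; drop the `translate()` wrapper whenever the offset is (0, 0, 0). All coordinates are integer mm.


// leg_h = 758 - 41 = 717
translate([109, 439, 717]) cube([1667, 717, 41]);
translate([151, 481, 0]) cube([66, 66, 717]);
translate([1668, 481, 0]) cube([66, 66, 717]);
translate([151, 1048, 0]) cube([66, 66, 717]);
translate([1668, 1048, 0]) cube([66, 66, 717]);


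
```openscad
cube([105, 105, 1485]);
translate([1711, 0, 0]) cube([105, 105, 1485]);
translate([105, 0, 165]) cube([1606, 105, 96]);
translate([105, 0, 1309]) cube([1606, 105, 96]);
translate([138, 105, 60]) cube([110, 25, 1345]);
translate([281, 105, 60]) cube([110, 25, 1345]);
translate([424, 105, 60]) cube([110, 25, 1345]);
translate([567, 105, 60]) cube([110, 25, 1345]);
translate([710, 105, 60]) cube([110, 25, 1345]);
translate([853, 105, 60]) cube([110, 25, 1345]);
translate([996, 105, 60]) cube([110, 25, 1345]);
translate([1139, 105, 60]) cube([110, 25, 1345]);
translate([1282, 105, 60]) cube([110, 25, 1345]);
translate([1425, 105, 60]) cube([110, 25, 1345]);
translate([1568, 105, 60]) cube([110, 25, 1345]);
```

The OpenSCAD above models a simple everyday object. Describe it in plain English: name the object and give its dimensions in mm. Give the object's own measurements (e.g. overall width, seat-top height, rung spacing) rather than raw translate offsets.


A fence section. Two 105×105 mm posts, 1485 mm tall, stand on the floor with a clear span of 1606 mm between their inner faces. Two horizontal rails of 105×96 mm section span the gap between the posts with their undersides at z = 165 mm and z = 1309 mm, flush with the posts' −y face. 11 pickets, each 110 mm wide, 25 mm thick and 1345 mm tall, are fixed to the +y face of the rails with their bottoms at z = 60 mm, spaced across the span with a 33 mm gap after the −x post and between neighbouring pickets and before the +x post.


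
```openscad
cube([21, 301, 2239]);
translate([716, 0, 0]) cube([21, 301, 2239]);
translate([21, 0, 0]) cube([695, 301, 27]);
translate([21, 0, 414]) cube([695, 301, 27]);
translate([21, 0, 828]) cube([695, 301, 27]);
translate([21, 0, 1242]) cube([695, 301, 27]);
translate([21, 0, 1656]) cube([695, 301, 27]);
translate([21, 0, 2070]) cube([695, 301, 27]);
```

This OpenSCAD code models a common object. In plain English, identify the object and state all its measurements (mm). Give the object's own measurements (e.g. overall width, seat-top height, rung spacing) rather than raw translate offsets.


An open bookshelf. Two side panels, each 21 mm thick, 301 mm deep and 2239 mm tall, stand 737 mm apart (outside-to-outside). Between them sit 6 shelves, each 27 mm thick and 301 mm deep, spanning the full gap between the sides. The bottom shelf rests on the floor (its underside at z = 0) and the clear gap between one shelf's top and the next shelf's underside is 387 mm.


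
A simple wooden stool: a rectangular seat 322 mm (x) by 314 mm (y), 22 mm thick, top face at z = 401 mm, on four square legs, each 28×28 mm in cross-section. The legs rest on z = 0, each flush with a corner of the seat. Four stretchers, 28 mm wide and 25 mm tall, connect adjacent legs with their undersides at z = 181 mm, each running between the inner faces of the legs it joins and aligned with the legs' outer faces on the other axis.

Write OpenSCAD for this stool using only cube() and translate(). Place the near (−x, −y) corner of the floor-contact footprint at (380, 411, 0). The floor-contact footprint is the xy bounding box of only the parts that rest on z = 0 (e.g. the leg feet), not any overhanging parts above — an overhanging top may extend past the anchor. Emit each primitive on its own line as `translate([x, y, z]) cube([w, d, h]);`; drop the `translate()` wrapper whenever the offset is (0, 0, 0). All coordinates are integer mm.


translate([380, 411, 379]) cube([322, 314, 22]);
translate([380, 411, 0]) cube([28, 28, 379]);
translate([674, 411, 0]) cube([28, 28, 379]);
translate([380, 697, 0]) cube([28, 28, 379]);
translate([674, 697, 0]) cube([28, 28, 379]);
translate([408, 411, 181]) cube([266, 28, 25]);
translate([408, 697, 181]) cube([266, 28, 25]);
translate([380, 439, 181]) cube([28, 258, 25]);
translate([674, 439, 181]) cube([28, 258, 25]);


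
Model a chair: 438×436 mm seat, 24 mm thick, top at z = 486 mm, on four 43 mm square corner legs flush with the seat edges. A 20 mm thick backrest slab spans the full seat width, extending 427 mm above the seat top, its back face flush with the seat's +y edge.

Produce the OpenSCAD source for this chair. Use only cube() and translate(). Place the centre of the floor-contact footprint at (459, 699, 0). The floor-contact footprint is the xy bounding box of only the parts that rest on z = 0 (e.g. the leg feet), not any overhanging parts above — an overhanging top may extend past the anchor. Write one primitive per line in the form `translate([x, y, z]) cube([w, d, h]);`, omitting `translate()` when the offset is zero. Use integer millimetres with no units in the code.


// leg_h = 486 - 24 = 462
translate([240, 481, 462]) cube([438, 436, 24]);
translate([240, 481, 0]) cube([43, 43, 462]);
translate([635, 481, 0]) cube([43, 43, 462]);
translate([240, 874, 0]) cube([43, 43, 462]);
translate([635, 874, 0]) cube([43, 43, 462]);
translate([240, 897, 486]) cube([438, 20, 427]);


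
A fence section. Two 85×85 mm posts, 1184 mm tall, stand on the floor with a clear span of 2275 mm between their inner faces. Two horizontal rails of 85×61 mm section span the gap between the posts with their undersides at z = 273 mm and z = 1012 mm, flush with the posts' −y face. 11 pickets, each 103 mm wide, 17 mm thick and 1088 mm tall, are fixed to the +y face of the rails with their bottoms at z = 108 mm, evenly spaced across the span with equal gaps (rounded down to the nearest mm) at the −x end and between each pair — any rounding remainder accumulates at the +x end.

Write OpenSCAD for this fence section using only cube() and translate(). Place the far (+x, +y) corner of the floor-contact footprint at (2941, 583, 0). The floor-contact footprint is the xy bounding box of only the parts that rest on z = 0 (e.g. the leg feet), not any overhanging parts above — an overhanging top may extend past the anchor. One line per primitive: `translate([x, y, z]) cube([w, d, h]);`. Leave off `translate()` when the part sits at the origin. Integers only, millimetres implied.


translate([496, 498, 0]) cube([85, 85, 1184]);
translate([2856, 498, 0]) cube([85, 85, 1184]);
translate([581, 498, 273]) cube([2275, 85, 61]);
translate([581, 498, 1012]) cube([2275, 85, 61]);
translate([676, 583, 108]) cube([103, 17, 1088]);
translate([874, 583, 108]) cube([103, 17, 1088]);
translate([1072, 583, 108]) cube([103, 17, 1088]);
translate([1270, 583, 108]) cube([103, 17, 1088]);
translate([1468, 583, 108]) cube([103, 17, 1088]);
translate([1666, 583, 108]) cube([103, 17, 1088]);
translate([1864, 583, 108]) cube([103, 17, 1088]);
translate([2062, 583, 108]) cube([103, 17, 1088]);
translate([2260, 583, 108]) cube([103, 17, 1088]);
translate([2458, 583, 108]) cube([103, 17, 1088]);
translate([2656, 583, 108]) cube([103, 17, 1088]);


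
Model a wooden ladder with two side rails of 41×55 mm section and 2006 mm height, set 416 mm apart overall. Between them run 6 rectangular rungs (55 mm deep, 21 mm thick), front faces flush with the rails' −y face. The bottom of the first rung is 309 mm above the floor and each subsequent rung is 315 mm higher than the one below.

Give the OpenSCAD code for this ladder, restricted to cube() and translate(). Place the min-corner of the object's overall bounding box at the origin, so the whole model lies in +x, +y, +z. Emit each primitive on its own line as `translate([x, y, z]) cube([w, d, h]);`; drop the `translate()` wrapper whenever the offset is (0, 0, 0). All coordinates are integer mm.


// rung span = 416 - 2*41 = 334
// rung[k] z = 309 + k*315
cube([41, 55, 2006]);
translate([375, 0, 0]) cube([41, 55, 2006]);
translate([41, 0, 309]) cube([334, 55, 21]);
translate([41, 0, 624]) cube([334, 55, 21]);
translate([41, 0, 939]) cube([334, 55, 21]);
translate([41, 0, 1254]) cube([334, 55, 21]);
translate([41, 0, 1569]) cube([334, 55, 21]);
translate([41, 0, 1884]) cube([334, 55, 21]);


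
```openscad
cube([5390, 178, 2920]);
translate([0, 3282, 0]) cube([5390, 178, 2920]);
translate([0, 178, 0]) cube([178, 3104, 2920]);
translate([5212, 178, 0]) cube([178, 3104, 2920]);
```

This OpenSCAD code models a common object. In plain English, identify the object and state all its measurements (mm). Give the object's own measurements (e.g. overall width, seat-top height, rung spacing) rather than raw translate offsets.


The wall frame of a small rectangular building: four walls, each 2920 mm tall and 178 mm thick, enclosing a footprint 5390 mm (x) by 3460 mm (y) outside-to-outside, with no floor or roof. The front and back walls (the −y and +y sides) span the full width; the two side walls fit between them.


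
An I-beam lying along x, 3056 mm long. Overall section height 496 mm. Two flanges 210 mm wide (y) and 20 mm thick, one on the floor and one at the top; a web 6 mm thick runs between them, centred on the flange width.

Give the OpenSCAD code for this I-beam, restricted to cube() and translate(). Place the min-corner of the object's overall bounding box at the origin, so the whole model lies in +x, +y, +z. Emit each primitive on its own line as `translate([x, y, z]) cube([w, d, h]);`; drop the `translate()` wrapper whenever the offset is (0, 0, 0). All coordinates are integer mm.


cube([3056, 210, 20]);
translate([0, 102, 20]) cube([3056, 6, 456]);
translate([0, 0, 476]) cube([3056, 210, 20]);


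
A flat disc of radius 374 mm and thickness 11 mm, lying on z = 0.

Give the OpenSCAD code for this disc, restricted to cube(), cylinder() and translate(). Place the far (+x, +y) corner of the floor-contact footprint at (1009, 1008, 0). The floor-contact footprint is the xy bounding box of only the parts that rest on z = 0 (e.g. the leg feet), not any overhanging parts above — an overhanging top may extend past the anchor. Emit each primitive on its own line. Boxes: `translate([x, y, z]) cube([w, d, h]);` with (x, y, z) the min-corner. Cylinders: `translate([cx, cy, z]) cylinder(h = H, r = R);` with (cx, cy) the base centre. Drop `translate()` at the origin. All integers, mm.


translate([635, 634, 0]) cylinder(h = 11, r = 374);


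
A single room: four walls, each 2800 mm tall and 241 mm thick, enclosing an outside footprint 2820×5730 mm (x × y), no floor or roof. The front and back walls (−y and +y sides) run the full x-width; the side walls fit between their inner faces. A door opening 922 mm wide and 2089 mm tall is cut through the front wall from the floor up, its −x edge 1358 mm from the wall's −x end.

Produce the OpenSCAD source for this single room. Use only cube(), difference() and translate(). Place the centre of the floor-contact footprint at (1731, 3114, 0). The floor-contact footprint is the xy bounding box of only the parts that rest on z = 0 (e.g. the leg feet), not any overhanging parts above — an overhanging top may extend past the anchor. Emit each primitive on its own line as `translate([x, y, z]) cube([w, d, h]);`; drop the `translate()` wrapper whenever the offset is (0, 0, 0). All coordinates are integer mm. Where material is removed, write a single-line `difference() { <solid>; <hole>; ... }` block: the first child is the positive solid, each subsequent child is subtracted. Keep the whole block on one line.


difference() { translate([321, 249, 0]) cube([2820, 241, 2800]); translate([1679, 249, 0]) cube([922, 241, 2089]); }
translate([321, 5738, 0]) cube([2820, 241, 2800]);
translate([321, 490, 0]) cube([241, 5248, 2800]);
translate([2900, 490, 0]) cube([241, 5248, 2800]);


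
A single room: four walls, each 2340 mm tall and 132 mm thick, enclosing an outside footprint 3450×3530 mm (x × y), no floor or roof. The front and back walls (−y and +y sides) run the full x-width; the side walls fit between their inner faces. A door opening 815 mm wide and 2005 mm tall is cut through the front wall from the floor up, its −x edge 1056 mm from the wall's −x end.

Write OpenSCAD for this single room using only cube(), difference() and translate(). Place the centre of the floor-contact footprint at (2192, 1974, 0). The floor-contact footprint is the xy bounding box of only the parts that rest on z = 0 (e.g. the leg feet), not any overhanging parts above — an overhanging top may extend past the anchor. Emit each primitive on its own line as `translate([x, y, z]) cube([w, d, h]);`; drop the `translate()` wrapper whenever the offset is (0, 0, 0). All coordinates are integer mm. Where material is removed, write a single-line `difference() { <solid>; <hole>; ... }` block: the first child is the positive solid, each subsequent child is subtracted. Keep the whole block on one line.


difference() { translate([467, 209, 0]) cube([3450, 132, 2340]); translate([1523, 209, 0]) cube([815, 132, 2005]); }
translate([467, 3607, 0]) cube([3450, 132, 2340]);
translate([467, 341, 0]) cube([132, 3266, 2340]);
translate([3785, 341, 0]) cube([132, 3266, 2340]);


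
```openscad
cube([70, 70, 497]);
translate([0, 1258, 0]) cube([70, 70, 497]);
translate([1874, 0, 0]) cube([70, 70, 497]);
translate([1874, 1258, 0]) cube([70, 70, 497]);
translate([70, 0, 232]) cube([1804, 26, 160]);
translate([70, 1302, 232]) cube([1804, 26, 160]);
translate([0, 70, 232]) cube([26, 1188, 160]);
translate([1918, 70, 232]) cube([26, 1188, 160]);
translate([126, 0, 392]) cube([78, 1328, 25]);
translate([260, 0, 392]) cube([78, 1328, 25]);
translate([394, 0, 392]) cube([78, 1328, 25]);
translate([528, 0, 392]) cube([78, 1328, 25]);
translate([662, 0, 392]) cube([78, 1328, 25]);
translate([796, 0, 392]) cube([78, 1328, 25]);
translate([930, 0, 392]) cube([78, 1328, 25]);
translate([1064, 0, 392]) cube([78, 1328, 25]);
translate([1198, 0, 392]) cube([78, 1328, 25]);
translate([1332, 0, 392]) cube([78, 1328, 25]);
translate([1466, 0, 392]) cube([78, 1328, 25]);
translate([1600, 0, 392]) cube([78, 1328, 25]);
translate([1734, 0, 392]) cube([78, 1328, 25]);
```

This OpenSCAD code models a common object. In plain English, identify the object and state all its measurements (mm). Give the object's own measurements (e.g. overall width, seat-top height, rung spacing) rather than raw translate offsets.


A bed frame 1944 mm long (x) by 1328 mm wide (y). Four 70×70 mm corner posts, 497 mm tall, at the corners of the footprint. Four rails of 26 mm thickness and 160 mm height run between adjacent posts with their undersides at z = 232 mm, their outer faces flush with the outside of the frame (the two x-running rails run between the posts' inner faces; the two y-running rails run between the posts' inner faces). 13 slats, each 78 mm wide (x) and 25 mm thick, lie across the top of the two x-running rails, running the full 1328 mm width of the frame in y; along x they sit between the end posts with a 56 mm gap after the −x posts and between neighbouring slats, leaving 62 mm before the +x posts.


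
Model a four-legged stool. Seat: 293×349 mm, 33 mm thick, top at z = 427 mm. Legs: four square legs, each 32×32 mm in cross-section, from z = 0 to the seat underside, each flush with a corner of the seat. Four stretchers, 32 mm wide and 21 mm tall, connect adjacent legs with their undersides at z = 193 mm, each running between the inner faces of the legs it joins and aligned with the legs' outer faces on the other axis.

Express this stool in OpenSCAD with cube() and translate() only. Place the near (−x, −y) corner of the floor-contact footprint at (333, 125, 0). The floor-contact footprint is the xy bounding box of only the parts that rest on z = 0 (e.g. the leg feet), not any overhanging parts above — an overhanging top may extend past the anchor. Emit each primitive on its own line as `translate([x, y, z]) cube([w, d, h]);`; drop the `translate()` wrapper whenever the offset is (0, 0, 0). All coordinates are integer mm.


translate([333, 125, 394]) cube([293, 349, 33]);
translate([333, 125, 0]) cube([32, 32, 394]);
translate([594, 125, 0]) cube([32, 32, 394]);
translate([333, 442, 0]) cube([32, 32, 394]);
translate([594, 442, 0]) cube([32, 32, 394]);
translate([365, 125, 193]) cube([229, 32, 21]);
translate([365, 442, 193]) cube([229, 32, 21]);
translate([333, 157, 193]) cube([32, 285, 21]);
translate([594, 157, 193]) cube([32, 285, 21]);


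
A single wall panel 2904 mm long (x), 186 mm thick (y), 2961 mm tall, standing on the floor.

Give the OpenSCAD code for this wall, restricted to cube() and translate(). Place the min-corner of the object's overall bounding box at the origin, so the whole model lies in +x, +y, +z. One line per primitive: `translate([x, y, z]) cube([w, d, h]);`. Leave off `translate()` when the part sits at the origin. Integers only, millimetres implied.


cube([2904, 186, 2961]);


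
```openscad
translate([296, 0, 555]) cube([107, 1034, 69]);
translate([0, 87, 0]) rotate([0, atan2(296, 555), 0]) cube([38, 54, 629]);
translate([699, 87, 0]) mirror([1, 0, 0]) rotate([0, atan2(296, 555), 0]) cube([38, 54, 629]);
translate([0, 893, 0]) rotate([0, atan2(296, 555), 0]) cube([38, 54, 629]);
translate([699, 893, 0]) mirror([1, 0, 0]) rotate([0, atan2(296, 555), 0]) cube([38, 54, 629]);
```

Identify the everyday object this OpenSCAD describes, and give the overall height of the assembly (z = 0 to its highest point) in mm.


A sawhorse. The overall height is 624 mm.

A beam across two mirrored pairs of raked legs — a sawhorse. The beam's underside is at z = 555 (matching the legs' vertical rise in atan2(296, 555)) and the beam is 69 mm tall, so its top is at 555 + 69 = 624 mm. The raked legs top out at the beam's underside, so that is the highest point.


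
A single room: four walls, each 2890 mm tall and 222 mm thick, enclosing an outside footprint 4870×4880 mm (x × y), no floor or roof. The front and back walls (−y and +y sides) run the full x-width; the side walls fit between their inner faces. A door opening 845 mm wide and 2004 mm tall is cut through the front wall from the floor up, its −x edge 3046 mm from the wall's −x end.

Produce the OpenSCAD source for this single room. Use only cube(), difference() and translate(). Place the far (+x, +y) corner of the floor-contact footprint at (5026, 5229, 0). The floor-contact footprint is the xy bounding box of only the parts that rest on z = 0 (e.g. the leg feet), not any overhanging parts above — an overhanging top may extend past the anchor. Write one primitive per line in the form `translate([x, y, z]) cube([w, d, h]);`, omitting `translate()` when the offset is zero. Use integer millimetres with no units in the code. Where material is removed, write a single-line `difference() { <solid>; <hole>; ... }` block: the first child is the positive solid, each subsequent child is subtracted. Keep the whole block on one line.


difference() { translate([156, 349, 0]) cube([4870, 222, 2890]); translate([3202, 349, 0]) cube([845, 222, 2004]); }
translate([156, 5007, 0]) cube([4870, 222, 2890]);
translate([156, 571, 0]) cube([222, 4436, 2890]);
translate([4804, 571, 0]) cube([222, 4436, 2890]);


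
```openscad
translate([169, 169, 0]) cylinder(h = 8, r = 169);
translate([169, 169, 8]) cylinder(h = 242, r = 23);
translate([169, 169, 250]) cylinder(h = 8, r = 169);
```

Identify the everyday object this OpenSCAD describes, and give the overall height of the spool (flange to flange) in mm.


A spool. The overall height is 258 mm.

Three coaxial cylinders, large–small–large — a spool. Two 8 mm flanges and a 242 mm core give 8 + 242 + 8 = 258 mm.


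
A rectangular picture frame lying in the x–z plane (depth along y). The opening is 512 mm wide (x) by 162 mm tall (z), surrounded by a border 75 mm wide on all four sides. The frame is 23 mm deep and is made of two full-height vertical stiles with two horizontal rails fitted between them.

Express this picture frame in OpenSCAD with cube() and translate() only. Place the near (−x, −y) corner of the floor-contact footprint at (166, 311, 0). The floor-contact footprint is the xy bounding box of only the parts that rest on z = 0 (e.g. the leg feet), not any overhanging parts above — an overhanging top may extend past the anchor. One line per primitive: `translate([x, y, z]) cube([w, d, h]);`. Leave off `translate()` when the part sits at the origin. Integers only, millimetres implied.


translate([166, 311, 0]) cube([75, 23, 312]);
translate([753, 311, 0]) cube([75, 23, 312]);
translate([241, 311, 0]) cube([512, 23, 75]);
translate([241, 311, 237]) cube([512, 23, 75]);


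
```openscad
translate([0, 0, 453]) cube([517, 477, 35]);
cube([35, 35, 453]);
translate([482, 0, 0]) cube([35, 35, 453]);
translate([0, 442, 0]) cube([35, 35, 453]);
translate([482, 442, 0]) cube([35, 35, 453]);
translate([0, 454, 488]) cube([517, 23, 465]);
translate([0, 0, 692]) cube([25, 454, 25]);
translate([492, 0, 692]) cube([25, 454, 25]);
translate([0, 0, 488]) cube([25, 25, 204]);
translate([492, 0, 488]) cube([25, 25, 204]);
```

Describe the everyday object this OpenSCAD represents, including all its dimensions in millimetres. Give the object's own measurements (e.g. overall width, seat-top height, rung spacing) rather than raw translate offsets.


A chair. The seat is a 517×477×35 mm slab with its top at z = 488 mm, on four 35×35 mm corner legs (flush with the seat edges, standing on z = 0). A flat backrest 23 mm thick, 465 mm tall, spans the full seat width and rises from the seat top along its +y edge, rear face flush with the rear of the seat. Two armrests of 25×25 mm section run along each side from the seat's front edge to the front of the backrest, top faces 229 mm above the seat top and outer faces flush with the seat's x-edges; a 25×25 mm post under the front of each armrest stands on the seat at the front corner.


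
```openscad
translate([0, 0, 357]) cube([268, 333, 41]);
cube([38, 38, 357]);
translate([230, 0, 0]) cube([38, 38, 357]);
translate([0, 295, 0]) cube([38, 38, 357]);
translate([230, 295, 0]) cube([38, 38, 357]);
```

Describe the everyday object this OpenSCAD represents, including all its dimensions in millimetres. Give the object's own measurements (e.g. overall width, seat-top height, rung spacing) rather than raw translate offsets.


A four-legged stool. The seat is a 268×333×41 mm slab whose top surface is at z = 398 mm; four square legs, each 38×38 mm in cross-section, run from the floor (z = 0) to the underside of the seat, each flush with a corner of the seat.


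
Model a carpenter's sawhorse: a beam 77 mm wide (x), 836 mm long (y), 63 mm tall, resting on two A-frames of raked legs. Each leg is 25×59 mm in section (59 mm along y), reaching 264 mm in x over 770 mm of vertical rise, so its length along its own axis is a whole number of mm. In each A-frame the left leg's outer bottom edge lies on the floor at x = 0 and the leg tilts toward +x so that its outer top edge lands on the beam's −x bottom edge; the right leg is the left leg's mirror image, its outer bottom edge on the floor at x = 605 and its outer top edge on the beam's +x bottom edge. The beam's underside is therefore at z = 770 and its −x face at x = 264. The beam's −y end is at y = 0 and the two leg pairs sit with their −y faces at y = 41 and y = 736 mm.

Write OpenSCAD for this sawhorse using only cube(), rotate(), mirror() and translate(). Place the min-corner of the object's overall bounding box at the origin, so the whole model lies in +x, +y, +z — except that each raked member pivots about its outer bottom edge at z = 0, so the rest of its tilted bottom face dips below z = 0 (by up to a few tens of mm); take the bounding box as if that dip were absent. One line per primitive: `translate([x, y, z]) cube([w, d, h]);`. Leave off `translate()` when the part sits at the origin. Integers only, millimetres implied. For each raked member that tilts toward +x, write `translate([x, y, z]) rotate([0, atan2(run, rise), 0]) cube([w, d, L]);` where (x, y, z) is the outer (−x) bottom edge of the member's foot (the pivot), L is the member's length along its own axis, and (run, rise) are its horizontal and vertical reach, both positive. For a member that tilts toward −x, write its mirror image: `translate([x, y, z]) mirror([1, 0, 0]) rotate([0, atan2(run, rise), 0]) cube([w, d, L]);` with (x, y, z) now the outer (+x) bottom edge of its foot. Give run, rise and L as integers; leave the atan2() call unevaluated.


translate([264, 0, 770]) cube([77, 836, 63]);
translate([0, 41, 0]) rotate([0, atan2(264, 770), 0]) cube([25, 59, 814]);
translate([605, 41, 0]) mirror([1, 0, 0]) rotate([0, atan2(264, 770), 0]) cube([25, 59, 814]);
translate([0, 736, 0]) rotate([0, atan2(264, 770), 0]) cube([25, 59, 814]);
translate([605, 736, 0]) mirror([1, 0, 0]) rotate([0, atan2(264, 770), 0]) cube([25, 59, 814]);


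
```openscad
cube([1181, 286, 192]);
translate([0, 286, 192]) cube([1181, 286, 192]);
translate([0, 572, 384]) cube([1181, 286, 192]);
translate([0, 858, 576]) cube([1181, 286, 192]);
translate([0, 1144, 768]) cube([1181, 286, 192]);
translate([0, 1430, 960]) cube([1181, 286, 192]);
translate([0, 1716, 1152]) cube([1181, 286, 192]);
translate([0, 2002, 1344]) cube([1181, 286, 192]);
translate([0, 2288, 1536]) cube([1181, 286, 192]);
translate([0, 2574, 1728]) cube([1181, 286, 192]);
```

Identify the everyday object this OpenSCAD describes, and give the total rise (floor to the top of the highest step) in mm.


A staircase. The total rise is 1920 mm.

10 identical blocks, each offset up and back from the previous — a staircase. Each step is 192 mm tall and there are 10 of them, so the total rise is 10 × 192 = 1920 mm.


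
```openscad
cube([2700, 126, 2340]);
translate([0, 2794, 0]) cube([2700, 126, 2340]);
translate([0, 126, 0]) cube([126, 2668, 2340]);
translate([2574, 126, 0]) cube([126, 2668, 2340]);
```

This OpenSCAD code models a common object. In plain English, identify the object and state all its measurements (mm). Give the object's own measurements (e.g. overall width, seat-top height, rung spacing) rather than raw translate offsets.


The wall frame of a small rectangular building: four walls, each 2340 mm tall and 126 mm thick, enclosing a footprint 2700 mm (x) by 2920 mm (y) outside-to-outside, with no floor or roof. The front and back walls (the −y and +y sides) span the full width; the two side walls fit between them.


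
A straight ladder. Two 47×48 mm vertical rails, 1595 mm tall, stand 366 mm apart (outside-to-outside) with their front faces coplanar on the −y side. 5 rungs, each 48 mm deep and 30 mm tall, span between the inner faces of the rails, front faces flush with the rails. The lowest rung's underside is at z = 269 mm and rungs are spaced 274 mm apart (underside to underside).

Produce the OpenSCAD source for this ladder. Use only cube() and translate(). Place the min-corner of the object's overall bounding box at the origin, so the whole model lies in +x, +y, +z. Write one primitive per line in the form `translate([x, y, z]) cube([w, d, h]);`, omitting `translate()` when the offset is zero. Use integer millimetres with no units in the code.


// rung span = 366 - 2*47 = 272
// rung[k] z = 269 + k*274
cube([47, 48, 1595]);
translate([319, 0, 0]) cube([47, 48, 1595]);
translate([47, 0, 269]) cube([272, 48, 30]);
translate([47, 0, 543]) cube([272, 48, 30]);
translate([47, 0, 817]) cube([272, 48, 30]);
translate([47, 0, 1091]) cube([272, 48, 30]);
translate([47, 0, 1365]) cube([272, 48, 30]);


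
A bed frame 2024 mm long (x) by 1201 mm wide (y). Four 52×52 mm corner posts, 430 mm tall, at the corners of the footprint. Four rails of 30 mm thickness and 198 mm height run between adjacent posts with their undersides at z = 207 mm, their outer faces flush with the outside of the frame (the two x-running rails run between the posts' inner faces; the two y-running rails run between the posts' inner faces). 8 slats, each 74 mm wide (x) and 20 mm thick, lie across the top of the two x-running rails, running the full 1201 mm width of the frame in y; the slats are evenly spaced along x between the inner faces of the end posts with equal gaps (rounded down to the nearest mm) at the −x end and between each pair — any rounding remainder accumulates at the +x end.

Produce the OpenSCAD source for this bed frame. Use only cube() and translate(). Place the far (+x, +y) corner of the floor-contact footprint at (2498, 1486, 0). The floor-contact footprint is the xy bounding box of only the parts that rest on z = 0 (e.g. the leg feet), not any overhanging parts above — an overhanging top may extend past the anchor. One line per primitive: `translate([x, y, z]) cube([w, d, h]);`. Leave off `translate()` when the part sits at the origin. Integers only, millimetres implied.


translate([474, 285, 0]) cube([52, 52, 430]);
translate([474, 1434, 0]) cube([52, 52, 430]);
translate([2446, 285, 0]) cube([52, 52, 430]);
translate([2446, 1434, 0]) cube([52, 52, 430]);
translate([526, 285, 207]) cube([1920, 30, 198]);
translate([526, 1456, 207]) cube([1920, 30, 198]);
translate([474, 337, 207]) cube([30, 1097, 198]);
translate([2468, 337, 207]) cube([30, 1097, 198]);
translate([673, 285, 405]) cube([74, 1201, 20]);
translate([894, 285, 405]) cube([74, 1201, 20]);
translate([1115, 285, 405]) cube([74, 1201, 20]);
translate([1336, 285, 405]) cube([74, 1201, 20]);
translate([1557, 285, 405]) cube([74, 1201, 20]);
translate([1778, 285, 405]) cube([74, 1201, 20]);
translate([1999, 285, 405]) cube([74, 1201, 20]);
translate([2220, 285, 405]) cube([74, 1201, 20]);


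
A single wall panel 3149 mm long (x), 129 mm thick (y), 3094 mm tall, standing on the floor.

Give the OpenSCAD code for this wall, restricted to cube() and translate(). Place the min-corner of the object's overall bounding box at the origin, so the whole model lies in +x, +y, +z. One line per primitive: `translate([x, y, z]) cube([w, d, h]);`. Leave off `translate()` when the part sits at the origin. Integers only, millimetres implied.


cube([3149, 129, 3094]);


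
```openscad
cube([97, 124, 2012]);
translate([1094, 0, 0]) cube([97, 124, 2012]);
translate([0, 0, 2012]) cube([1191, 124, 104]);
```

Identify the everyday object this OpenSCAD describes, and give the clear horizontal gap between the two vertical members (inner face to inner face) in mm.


A door frame. The clear opening width is 997 mm.

Two 2012 mm tall posts with a header on top — a door frame. The left jamb is 97 mm wide at x = 0; the right jamb starts at x = 1094. The clear opening is 1094 − 97 = 997 mm.


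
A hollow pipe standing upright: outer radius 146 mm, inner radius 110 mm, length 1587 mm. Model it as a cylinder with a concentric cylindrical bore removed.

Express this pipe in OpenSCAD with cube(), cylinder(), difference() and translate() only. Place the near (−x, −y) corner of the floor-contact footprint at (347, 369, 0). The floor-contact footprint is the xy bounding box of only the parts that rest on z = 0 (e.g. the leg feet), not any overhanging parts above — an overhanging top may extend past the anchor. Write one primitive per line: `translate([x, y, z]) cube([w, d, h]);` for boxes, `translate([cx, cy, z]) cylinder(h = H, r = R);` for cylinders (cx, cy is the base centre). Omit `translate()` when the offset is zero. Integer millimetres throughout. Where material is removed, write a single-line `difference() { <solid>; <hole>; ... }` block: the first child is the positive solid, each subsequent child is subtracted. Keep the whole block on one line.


difference() { translate([493, 515, 0]) cylinder(h = 1587, r = 146); translate([493, 515, 0]) cylinder(h = 1587, r = 110); }


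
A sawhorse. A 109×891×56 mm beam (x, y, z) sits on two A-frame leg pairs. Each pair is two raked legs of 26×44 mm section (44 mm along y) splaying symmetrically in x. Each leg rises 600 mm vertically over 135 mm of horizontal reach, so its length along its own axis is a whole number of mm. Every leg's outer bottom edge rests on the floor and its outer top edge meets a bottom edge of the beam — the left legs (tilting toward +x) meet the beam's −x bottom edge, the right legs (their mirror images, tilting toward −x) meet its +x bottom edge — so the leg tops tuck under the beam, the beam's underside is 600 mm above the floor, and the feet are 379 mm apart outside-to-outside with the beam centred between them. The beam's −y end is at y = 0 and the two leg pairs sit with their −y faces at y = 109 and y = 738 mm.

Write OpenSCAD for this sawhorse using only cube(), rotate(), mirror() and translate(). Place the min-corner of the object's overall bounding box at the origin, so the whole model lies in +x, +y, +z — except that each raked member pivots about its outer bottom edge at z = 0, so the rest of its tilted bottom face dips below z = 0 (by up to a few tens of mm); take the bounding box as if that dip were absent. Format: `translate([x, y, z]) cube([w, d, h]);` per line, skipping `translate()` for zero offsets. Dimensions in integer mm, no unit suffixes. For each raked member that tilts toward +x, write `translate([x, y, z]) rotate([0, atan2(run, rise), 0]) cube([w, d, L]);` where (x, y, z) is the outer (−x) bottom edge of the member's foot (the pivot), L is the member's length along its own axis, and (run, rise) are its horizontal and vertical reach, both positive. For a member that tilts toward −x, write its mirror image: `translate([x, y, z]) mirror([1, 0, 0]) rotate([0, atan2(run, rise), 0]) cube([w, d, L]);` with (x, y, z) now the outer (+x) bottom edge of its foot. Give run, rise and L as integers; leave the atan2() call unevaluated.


// leg length = √(135² + 600²) = 615
// right-leg outer foot x = 2·135 + 109 = 379
// beam min-corner = (135, 0, 600)
translate([135, 0, 600]) cube([109, 891, 56]);
translate([0, 109, 0]) rotate([0, atan2(135, 600), 0]) cube([26, 44, 615]);
translate([379, 109, 0]) mirror([1, 0, 0]) rotate([0, atan2(135, 600), 0]) cube([26, 44, 615]);
translate([0, 738, 0]) rotate([0, atan2(135, 600), 0]) cube([26, 44, 615]);
translate([379, 738, 0]) mirror([1, 0, 0]) rotate([0, atan2(135, 600), 0]) cube([26, 44, 615]);


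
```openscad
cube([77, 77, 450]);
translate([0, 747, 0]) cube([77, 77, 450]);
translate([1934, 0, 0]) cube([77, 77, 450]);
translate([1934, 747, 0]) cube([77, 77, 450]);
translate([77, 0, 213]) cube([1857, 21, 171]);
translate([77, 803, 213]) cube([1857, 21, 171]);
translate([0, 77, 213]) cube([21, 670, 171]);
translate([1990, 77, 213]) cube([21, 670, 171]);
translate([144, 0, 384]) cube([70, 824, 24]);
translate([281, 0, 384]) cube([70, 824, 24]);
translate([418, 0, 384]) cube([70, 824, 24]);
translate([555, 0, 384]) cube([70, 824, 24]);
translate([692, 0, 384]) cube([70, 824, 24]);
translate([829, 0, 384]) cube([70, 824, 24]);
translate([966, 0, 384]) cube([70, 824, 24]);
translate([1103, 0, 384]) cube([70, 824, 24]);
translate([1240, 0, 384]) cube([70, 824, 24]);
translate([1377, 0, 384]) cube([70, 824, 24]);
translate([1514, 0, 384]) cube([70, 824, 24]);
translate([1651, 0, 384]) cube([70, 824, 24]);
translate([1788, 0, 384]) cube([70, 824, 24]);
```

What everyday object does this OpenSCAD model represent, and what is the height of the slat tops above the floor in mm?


A bed frame. The slat-top height is 408 mm.

Four posts, four rails, and a row of slats — a bed frame. Slats sit on the rails at z = 213 + 171 = 384; with slat thickness 24, the top is 408 mm.


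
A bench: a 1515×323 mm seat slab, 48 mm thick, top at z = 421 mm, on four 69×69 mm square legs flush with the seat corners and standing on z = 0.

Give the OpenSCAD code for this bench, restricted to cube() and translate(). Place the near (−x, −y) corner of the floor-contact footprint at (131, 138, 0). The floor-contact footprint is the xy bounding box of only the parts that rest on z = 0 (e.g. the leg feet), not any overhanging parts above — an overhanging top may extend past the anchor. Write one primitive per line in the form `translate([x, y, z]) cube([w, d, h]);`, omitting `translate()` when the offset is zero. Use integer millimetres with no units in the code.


translate([131, 138, 373]) cube([1515, 323, 48]);
translate([131, 138, 0]) cube([69, 69, 373]);
translate([131, 392, 0]) cube([69, 69, 373]);
translate([1577, 138, 0]) cube([69, 69, 373]);
translate([1577, 392, 0]) cube([69, 69, 373]);


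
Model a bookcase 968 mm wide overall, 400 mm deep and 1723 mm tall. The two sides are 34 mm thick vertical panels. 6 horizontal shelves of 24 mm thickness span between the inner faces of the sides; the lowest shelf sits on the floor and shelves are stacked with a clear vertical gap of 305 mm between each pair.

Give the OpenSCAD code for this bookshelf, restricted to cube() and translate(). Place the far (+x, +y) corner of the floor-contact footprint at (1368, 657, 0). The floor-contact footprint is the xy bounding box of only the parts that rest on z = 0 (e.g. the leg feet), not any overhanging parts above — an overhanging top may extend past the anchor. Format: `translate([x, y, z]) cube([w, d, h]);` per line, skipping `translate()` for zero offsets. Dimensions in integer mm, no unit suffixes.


translate([400, 257, 0]) cube([34, 400, 1723]);
translate([1334, 257, 0]) cube([34, 400, 1723]);
translate([434, 257, 0]) cube([900, 400, 24]);
translate([434, 257, 329]) cube([900, 400, 24]);
translate([434, 257, 658]) cube([900, 400, 24]);
translate([434, 257, 987]) cube([900, 400, 24]);
translate([434, 257, 1316]) cube([900, 400, 24]);
translate([434, 257, 1645]) cube([900, 400, 24]);


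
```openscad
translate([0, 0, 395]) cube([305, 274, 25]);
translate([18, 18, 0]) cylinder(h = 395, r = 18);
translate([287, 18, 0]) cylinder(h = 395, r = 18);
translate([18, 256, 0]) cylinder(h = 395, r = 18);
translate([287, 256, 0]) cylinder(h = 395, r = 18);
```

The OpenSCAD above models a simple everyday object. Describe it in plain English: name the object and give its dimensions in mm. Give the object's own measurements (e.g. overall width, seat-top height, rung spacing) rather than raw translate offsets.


A four-legged stool. The seat is a 305×274×25 mm slab whose top surface is at z = 420 mm; four round legs, each 36 mm in diameter, run from the floor (z = 0) to the underside of the seat, each leg's axis is inset half a diameter from the nearest pair of seat edges (so the leg's bounding box is flush with the corner).


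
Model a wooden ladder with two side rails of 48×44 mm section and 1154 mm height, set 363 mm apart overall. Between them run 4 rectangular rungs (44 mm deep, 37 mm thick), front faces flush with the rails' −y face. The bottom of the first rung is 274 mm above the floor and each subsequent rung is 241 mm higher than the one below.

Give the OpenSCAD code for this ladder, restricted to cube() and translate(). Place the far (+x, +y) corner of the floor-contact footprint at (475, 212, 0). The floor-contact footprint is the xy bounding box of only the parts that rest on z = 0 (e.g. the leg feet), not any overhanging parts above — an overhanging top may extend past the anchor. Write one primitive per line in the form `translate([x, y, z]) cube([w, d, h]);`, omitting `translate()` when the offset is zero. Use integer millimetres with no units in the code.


translate([112, 168, 0]) cube([48, 44, 1154]);
translate([427, 168, 0]) cube([48, 44, 1154]);
translate([160, 168, 274]) cube([267, 44, 37]);
translate([160, 168, 515]) cube([267, 44, 37]);
translate([160, 168, 756]) cube([267, 44, 37]);
translate([160, 168, 997]) cube([267, 44, 37]);
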